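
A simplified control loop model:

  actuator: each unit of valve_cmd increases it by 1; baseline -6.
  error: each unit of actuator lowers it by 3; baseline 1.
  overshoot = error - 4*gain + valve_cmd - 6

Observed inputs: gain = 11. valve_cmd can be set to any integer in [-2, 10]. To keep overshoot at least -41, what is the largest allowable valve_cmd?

Substituting into the error equation gives error = -3*valve_cmd + 19.
This gives overshoot = -2*valve_cmd - 31.
Require -2*valve_cmd - 31 ≥ -41, so valve_cmd ≤ 5.
The largest integer in [-2, 10] satisfying this is 5.

valve_cmd = 5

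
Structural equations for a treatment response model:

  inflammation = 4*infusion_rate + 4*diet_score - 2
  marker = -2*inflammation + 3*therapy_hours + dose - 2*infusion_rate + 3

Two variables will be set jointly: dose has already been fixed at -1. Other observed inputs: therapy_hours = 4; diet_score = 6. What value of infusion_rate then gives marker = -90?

infusion_rate = 6

With dose held at -1:
Substituting into the inflammation equation gives inflammation = 4*infusion_rate + 22.
So marker = -10*infusion_rate - 30.
Solve -10*infusion_rate - 30 = -90: infusion_rate = (-90 + 30) / -10 = 6.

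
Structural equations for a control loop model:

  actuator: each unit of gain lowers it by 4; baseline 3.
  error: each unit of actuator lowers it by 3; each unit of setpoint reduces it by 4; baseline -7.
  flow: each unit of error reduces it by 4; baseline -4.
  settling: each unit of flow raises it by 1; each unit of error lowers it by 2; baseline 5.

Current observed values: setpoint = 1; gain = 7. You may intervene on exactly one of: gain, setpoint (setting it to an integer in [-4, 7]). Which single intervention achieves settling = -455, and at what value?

set setpoint = -2

Intervening on gain: settling = -72*gain + 121. Reaching -455 requires gain = 8, outside [-4, 7].
Intervening on setpoint: with other inputs at their observed values, settling = 24*setpoint - 407. Solving for -455 gives setpoint = -2, within [-4, 7].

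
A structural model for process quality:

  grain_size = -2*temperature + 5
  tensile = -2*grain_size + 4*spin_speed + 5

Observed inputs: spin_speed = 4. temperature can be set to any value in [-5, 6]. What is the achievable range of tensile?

-9 to 35

Substituting into the tensile equation gives tensile = 4*temperature + 11.
Linear in temperature, so extremes are at the endpoints: temperature = -5 gives tensile = -9; temperature = 6 gives tensile = 35.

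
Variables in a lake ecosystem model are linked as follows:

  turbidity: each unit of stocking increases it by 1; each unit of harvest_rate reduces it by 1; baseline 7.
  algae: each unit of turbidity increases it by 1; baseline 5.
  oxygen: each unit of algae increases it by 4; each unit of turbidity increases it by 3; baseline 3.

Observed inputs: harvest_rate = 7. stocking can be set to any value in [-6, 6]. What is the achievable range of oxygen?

Substituting into the turbidity equation gives turbidity = stocking.
This gives algae = stocking + 5.
Substituting into the oxygen equation gives oxygen = 7*stocking + 23.
Linear in stocking, so extremes are at the endpoints: stocking = -6 gives oxygen = -19; stocking = 6 gives oxygen = 65.

-19 to 65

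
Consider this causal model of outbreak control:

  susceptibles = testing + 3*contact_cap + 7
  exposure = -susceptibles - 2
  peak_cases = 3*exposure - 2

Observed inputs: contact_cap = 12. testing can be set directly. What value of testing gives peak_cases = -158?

testing = 7

Substituting into the susceptibles equation gives susceptibles = testing + 43.
exposure becomes -testing - 45.
So peak_cases = -3*testing - 137.
Solve -3*testing - 137 = -158: testing = (-158 + 137) / -3 = 7.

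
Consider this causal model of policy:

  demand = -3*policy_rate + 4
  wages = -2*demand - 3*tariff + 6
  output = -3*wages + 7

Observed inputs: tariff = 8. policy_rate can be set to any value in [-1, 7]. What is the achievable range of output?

Substituting into the wages equation gives wages = 6*policy_rate - 26.
So output = -18*policy_rate + 85.
Linear in policy_rate, so extremes are at the endpoints: policy_rate = -1 gives output = 103; policy_rate = 7 gives output = -41.

-41 to 103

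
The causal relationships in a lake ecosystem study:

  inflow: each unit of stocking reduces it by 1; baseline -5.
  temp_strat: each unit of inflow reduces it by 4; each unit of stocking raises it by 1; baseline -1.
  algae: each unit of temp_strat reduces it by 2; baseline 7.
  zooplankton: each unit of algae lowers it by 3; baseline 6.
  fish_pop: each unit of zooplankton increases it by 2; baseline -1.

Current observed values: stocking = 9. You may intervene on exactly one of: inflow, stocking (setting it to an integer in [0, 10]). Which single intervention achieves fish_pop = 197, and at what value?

Intervening on inflow: fish_pop = -48*inflow + 65. Reaching 197 requires inflow = -11/4, not an integer.
Intervening on stocking: with other inputs at their observed values, fish_pop = 60*stocking + 197. Solving for 197 gives stocking = 0, within [0, 10].

set stocking = 0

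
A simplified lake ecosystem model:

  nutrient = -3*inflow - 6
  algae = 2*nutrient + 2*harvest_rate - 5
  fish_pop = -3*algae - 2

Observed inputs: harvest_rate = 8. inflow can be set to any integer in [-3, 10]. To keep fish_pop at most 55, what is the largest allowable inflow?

inflow = 3

Substituting into the algae equation gives algae = -6*inflow - 1.
So fish_pop = 18*inflow + 1.
Require 18*inflow + 1 ≤ 55, so inflow ≤ 3.
The largest integer in [-3, 10] satisfying this is 3.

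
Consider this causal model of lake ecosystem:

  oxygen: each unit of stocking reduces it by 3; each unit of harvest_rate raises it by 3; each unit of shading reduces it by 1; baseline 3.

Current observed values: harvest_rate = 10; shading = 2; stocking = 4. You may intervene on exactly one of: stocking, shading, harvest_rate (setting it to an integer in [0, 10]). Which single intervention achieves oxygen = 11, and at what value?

set shading = 10

Intervening on stocking: oxygen = -3*stocking + 31. Reaching 11 requires stocking = 20/3, not an integer.
Intervening on shading: with other inputs at their observed values, oxygen = -shading + 21. Solving for 11 gives shading = 10, within [0, 10].
Intervening on harvest_rate: oxygen = 3*harvest_rate - 11. Reaching 11 requires harvest_rate = 22/3, not an integer.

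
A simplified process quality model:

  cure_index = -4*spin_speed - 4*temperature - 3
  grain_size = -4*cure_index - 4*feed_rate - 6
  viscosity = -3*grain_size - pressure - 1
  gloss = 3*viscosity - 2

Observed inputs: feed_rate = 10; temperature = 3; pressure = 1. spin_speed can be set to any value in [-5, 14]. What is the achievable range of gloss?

Substituting into the cure_index equation gives cure_index = -4*spin_speed - 15.
grain_size becomes 16*spin_speed + 14.
viscosity becomes -48*spin_speed - 44.
Substituting into the gloss equation gives gloss = -144*spin_speed - 134.
Linear in spin_speed, so extremes are at the endpoints: spin_speed = -5 gives gloss = 586; spin_speed = 14 gives gloss = -2150.

-2150 to 586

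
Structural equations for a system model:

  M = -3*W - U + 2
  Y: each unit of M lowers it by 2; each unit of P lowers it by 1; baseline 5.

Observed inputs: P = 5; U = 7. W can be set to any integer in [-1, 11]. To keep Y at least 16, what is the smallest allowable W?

Substituting into the M equation gives M = -3*W - 5.
So Y = 6*W + 10.
Require 6*W + 10 ≥ 16, so W ≥ 1.
The smallest integer in [-1, 11] satisfying this is 1.

W = 1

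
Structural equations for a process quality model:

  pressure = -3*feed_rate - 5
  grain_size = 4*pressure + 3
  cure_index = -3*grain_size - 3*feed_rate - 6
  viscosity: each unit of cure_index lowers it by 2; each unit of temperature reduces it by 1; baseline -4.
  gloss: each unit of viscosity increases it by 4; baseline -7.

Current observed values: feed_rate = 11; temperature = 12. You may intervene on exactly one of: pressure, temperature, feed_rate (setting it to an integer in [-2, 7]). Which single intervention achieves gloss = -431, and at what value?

Intervening on pressure: gloss = 96*pressure + 313. Reaching -431 requires pressure = -31/4, not an integer.
Intervening on temperature: gloss = -4*temperature - 3287. Reaching -431 requires temperature = -714, outside [-2, 7].
Intervening on feed_rate: with other inputs at their observed values, gloss = -264*feed_rate - 431. Solving for -431 gives feed_rate = 0, within [-2, 7].

set feed_rate = 0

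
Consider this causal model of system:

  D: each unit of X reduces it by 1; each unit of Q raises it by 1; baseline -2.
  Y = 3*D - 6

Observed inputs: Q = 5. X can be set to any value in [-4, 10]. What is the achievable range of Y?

-27 to 15

Substituting into the D equation gives D = -X + 3.
So Y = -3*X + 3.
Linear in X, so extremes are at the endpoints: X = -4 gives Y = 15; X = 10 gives Y = -27.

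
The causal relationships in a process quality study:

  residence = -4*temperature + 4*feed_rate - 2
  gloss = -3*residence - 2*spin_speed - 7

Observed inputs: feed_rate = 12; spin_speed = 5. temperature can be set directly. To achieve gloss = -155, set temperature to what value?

Substituting into the residence equation gives residence = -4*temperature + 46.
This gives gloss = 12*temperature - 155.
Solve 12*temperature - 155 = -155: temperature = (-155 + 155) / 12 = 0.

temperature = 0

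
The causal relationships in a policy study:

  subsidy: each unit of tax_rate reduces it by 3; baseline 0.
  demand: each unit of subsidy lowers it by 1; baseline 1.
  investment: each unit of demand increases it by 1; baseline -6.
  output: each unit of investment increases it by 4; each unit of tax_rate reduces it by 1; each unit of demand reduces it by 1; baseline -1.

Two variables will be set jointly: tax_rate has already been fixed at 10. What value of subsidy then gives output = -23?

subsidy = -3

With tax_rate held at 10:
Intervening on subsidy fixes its value directly, overriding its dependence on tax_rate.
Substituting into the investment equation gives investment = -subsidy - 5.
Substituting into the output equation gives output = -3*subsidy - 32.
Solve -3*subsidy - 32 = -23: subsidy = (-23 + 32) / -3 = -3.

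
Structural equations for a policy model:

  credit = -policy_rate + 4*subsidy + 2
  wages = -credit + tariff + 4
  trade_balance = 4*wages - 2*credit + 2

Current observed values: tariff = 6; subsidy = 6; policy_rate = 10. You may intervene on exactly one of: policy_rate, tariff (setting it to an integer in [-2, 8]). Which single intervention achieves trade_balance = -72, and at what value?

set policy_rate = 7

Intervening on policy_rate: with other inputs at their observed values, trade_balance = 6*policy_rate - 114. Solving for -72 gives policy_rate = 7, within [-2, 8].
Intervening on tariff: trade_balance = 4*tariff - 78. Reaching -72 requires tariff = 3/2, not an integer.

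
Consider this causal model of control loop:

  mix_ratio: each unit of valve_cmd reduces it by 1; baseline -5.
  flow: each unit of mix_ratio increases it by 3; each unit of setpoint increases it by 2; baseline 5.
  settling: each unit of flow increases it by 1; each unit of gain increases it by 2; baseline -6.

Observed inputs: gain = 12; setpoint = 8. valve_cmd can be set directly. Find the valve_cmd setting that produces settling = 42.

Substituting into the flow equation gives flow = -3*valve_cmd + 6.
So settling = -3*valve_cmd + 24.
Solve -3*valve_cmd + 24 = 42: valve_cmd = (42 - 24) / -3 = -6.

valve_cmd = -6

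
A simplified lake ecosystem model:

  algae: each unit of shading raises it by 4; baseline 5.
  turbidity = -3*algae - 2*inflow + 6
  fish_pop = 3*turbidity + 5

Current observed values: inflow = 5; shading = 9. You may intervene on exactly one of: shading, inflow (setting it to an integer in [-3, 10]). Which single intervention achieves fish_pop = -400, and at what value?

set inflow = 9

Intervening on shading: fish_pop = -36*shading - 52. Reaching -400 requires shading = 29/3, not an integer.
Intervening on inflow: with other inputs at their observed values, fish_pop = -6*inflow - 346. Solving for -400 gives inflow = 9, within [-3, 10].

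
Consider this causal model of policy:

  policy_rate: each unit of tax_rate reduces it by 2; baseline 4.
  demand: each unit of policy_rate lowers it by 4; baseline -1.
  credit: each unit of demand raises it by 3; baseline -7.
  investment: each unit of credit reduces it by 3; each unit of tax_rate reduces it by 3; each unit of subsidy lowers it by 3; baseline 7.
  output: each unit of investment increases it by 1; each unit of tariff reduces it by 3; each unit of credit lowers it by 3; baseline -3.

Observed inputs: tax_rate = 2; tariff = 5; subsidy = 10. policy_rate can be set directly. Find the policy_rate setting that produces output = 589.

Intervening on policy_rate fixes its value directly, overriding its dependence on tax_rate.
Substituting into the credit equation gives credit = -12*policy_rate - 10.
Substituting into the investment equation gives investment = 36*policy_rate + 1.
Substituting into the output equation gives output = 72*policy_rate + 13.
Solve 72*policy_rate + 13 = 589: policy_rate = (589 - 13) / 72 = 8.

policy_rate = 8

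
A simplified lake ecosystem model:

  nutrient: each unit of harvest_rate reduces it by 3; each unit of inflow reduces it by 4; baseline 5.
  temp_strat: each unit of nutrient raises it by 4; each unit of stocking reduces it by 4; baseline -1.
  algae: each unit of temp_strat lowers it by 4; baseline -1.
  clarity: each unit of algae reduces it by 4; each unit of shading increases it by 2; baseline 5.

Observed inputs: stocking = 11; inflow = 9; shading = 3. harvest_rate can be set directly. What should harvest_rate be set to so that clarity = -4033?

harvest_rate = 7

Substituting into the nutrient equation gives nutrient = -3*harvest_rate - 31.
Substituting into the temp_strat equation gives temp_strat = -12*harvest_rate - 169.
Substituting into the algae equation gives algae = 48*harvest_rate + 675.
clarity becomes -192*harvest_rate - 2689.
Solve -192*harvest_rate - 2689 = -4033: harvest_rate = (-4033 + 2689) / -192 = 7.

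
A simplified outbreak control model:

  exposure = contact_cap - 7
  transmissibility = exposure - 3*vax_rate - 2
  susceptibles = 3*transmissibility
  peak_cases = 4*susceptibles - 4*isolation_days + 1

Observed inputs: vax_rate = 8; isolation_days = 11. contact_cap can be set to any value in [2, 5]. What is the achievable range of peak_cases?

Substituting into the transmissibility equation gives transmissibility = contact_cap - 33.
Substituting into the susceptibles equation gives susceptibles = 3*contact_cap - 99.
Substituting into the peak_cases equation gives peak_cases = 12*contact_cap - 439.
Linear in contact_cap, so extremes are at the endpoints: contact_cap = 2 gives peak_cases = -415; contact_cap = 5 gives peak_cases = -379.

-415 to -379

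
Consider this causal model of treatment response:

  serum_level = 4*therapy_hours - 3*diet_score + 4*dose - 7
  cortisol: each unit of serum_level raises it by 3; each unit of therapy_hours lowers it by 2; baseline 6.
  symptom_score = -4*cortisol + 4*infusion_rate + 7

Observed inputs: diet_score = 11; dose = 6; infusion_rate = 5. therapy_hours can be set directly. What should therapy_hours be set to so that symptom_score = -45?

therapy_hours = 6

Substituting into the serum_level equation gives serum_level = 4*therapy_hours - 16.
This gives cortisol = 10*therapy_hours - 42.
Substituting into the symptom_score equation gives symptom_score = -40*therapy_hours + 195.
Solve -40*therapy_hours + 195 = -45: therapy_hours = (-45 - 195) / -40 = 6.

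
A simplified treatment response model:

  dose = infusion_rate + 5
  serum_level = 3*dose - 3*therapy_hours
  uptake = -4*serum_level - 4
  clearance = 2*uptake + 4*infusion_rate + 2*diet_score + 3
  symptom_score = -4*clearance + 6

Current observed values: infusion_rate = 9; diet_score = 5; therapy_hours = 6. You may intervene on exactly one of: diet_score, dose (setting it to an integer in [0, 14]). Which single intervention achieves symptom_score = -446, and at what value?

Intervening on diet_score: symptom_score = -8*diet_score + 650. Reaching -446 requires diet_score = 137, outside [0, 14].
Intervening on dose: with other inputs at their observed values, symptom_score = 96*dose - 734. Solving for -446 gives dose = 3, within [0, 14].

set dose = 3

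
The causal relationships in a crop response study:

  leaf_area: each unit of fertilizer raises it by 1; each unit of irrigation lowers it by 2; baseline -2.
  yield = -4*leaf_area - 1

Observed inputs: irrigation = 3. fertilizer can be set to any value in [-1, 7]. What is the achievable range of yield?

Substituting into the leaf_area equation gives leaf_area = fertilizer - 8.
Substituting into the yield equation gives yield = -4*fertilizer + 31.
Linear in fertilizer, so extremes are at the endpoints: fertilizer = -1 gives yield = 35; fertilizer = 7 gives yield = 3.

3 to 35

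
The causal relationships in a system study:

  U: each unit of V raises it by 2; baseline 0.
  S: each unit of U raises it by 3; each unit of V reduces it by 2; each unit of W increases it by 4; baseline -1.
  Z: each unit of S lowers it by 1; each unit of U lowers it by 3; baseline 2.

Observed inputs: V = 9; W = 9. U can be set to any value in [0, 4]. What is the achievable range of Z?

Intervening on U fixes its value directly, overriding its dependence on V.
Substituting into the S equation gives S = 3*U + 17.
Substituting into the Z equation gives Z = -6*U - 15.
Linear in U, so extremes are at the endpoints: U = 0 gives Z = -15; U = 4 gives Z = -39.

-39 to -15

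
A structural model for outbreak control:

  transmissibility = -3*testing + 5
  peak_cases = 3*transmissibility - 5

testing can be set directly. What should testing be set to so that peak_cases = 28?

testing = -2

Substituting into the peak_cases equation gives peak_cases = -9*testing + 10.
Solve -9*testing + 10 = 28: testing = (28 - 10) / -9 = -2.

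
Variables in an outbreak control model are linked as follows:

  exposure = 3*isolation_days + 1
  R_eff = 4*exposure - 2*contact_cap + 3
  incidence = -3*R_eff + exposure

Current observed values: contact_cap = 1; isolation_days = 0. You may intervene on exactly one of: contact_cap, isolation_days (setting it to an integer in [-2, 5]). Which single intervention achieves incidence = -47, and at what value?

set isolation_days = 1

Intervening on contact_cap: incidence = 6*contact_cap - 20. Reaching -47 requires contact_cap = -9/2, not an integer.
Intervening on isolation_days: with other inputs at their observed values, incidence = -33*isolation_days - 14. Solving for -47 gives isolation_days = 1, within [-2, 5].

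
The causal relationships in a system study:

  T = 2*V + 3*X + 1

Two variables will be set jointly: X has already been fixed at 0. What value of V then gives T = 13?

V = 6

With X held at 0:
Substituting into the T equation gives T = 2*V + 1.
Solve 2*V + 1 = 13: V = (13 - 1) / 2 = 6.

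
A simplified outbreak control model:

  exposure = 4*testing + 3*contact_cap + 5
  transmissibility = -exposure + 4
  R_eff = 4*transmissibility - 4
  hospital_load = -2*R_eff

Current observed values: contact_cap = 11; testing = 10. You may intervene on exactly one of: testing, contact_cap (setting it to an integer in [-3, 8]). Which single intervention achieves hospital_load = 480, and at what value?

Intervening on testing: hospital_load = 32*testing + 280. Reaching 480 requires testing = 25/4, not an integer.
Intervening on contact_cap: with other inputs at their observed values, hospital_load = 24*contact_cap + 336. Solving for 480 gives contact_cap = 6, within [-3, 8].

set contact_cap = 6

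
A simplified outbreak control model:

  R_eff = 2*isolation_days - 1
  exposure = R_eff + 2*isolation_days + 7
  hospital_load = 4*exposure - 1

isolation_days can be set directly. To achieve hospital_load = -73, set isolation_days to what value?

isolation_days = -6

Substituting into the exposure equation gives exposure = 4*isolation_days + 6.
Substituting into the hospital_load equation gives hospital_load = 16*isolation_days + 23.
Solve 16*isolation_days + 23 = -73: isolation_days = (-73 - 23) / 16 = -6.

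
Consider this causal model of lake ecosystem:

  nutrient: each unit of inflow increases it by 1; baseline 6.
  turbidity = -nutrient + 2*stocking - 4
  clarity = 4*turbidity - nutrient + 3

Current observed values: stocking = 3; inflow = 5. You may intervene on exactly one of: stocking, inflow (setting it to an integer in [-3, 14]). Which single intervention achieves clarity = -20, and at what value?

Intervening on stocking: with other inputs at their observed values, clarity = 8*stocking - 68. Solving for -20 gives stocking = 6, within [-3, 14].
Intervening on inflow: clarity = -5*inflow - 19. Reaching -20 requires inflow = 1/5, not an integer.

set stocking = 6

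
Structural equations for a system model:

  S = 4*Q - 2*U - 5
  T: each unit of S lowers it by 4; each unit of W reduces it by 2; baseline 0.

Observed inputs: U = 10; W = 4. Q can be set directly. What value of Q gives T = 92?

Q = 0

Substituting into the S equation gives S = 4*Q - 25.
Substituting into the T equation gives T = -16*Q + 92.
Solve -16*Q + 92 = 92: Q = (92 - 92) / -16 = 0.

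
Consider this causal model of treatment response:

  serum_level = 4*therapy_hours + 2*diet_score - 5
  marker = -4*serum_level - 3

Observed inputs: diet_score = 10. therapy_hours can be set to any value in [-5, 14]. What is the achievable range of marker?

-287 to 17

Substituting into the serum_level equation gives serum_level = 4*therapy_hours + 15.
So marker = -16*therapy_hours - 63.
Linear in therapy_hours, so extremes are at the endpoints: therapy_hours = -5 gives marker = 17; therapy_hours = 14 gives marker = -287.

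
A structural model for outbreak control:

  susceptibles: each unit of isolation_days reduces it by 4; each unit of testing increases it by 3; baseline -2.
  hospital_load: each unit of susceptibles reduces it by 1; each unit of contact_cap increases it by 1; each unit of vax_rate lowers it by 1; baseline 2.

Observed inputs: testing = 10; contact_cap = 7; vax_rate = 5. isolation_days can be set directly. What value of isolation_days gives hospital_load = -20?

isolation_days = 1

Substituting into the susceptibles equation gives susceptibles = -4*isolation_days + 28.
Substituting into the hospital_load equation gives hospital_load = 4*isolation_days - 24.
Solve 4*isolation_days - 24 = -20: isolation_days = (-20 + 24) / 4 = 1.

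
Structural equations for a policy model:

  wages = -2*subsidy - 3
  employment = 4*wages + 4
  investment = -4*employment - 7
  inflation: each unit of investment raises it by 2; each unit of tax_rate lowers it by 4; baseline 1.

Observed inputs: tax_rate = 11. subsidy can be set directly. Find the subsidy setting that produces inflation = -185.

Substituting into the employment equation gives employment = -8*subsidy - 8.
investment becomes 32*subsidy + 25.
Substituting into the inflation equation gives inflation = 64*subsidy + 7.
Solve 64*subsidy + 7 = -185: subsidy = (-185 - 7) / 64 = -3.

subsidy = -3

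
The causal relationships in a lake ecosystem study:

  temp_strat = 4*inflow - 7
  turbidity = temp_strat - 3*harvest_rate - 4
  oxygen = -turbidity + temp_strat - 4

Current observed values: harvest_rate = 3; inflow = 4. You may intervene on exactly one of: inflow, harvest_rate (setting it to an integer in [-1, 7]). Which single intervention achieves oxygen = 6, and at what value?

Intervening on inflow: the paths from inflow to oxygen cancel (net effect zero), leaving oxygen = 9; 6 is unreachable this way.
Intervening on harvest_rate: with other inputs at their observed values, oxygen = 3*harvest_rate. Solving for 6 gives harvest_rate = 2, within [-1, 7].

set harvest_rate = 2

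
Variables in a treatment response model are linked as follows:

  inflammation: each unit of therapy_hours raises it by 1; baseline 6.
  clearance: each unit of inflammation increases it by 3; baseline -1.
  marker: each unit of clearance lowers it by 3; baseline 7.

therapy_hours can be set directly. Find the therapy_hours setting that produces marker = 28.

Substituting into the clearance equation gives clearance = 3*therapy_hours + 17.
Substituting into the marker equation gives marker = -9*therapy_hours - 44.
Solve -9*therapy_hours - 44 = 28: therapy_hours = (28 + 44) / -9 = -8.

therapy_hours = -8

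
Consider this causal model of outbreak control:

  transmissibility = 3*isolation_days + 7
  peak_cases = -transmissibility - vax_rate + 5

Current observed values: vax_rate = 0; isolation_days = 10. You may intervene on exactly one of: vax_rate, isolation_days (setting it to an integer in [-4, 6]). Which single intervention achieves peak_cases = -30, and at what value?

set vax_rate = -2

Intervening on vax_rate: with other inputs at their observed values, peak_cases = -vax_rate - 32. Solving for -30 gives vax_rate = -2, within [-4, 6].
Intervening on isolation_days: peak_cases = -3*isolation_days - 2. Reaching -30 requires isolation_days = 28/3, not an integer.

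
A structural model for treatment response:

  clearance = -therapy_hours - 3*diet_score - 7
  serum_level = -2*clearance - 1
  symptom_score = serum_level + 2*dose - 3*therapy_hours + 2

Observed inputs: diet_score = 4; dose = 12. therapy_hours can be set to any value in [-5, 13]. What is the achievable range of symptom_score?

50 to 68

Substituting into the clearance equation gives clearance = -therapy_hours - 19.
Substituting into the serum_level equation gives serum_level = 2*therapy_hours + 37.
Substituting into the symptom_score equation gives symptom_score = -therapy_hours + 63.
Linear in therapy_hours, so extremes are at the endpoints: therapy_hours = -5 gives symptom_score = 68; therapy_hours = 13 gives symptom_score = 50.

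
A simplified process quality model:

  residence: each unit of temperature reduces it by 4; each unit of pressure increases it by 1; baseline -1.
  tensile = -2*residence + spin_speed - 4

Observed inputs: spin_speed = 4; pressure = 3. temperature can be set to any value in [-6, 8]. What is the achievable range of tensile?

Substituting into the residence equation gives residence = -4*temperature + 2.
Substituting into the tensile equation gives tensile = 8*temperature - 4.
Linear in temperature, so extremes are at the endpoints: temperature = -6 gives tensile = -52; temperature = 8 gives tensile = 60.

-52 to 60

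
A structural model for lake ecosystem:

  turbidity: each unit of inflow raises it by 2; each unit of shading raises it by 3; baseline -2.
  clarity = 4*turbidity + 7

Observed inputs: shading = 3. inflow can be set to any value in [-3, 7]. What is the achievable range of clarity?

Substituting into the turbidity equation gives turbidity = 2*inflow + 7.
clarity becomes 8*inflow + 35.
Linear in inflow, so extremes are at the endpoints: inflow = -3 gives clarity = 11; inflow = 7 gives clarity = 91.

11 to 91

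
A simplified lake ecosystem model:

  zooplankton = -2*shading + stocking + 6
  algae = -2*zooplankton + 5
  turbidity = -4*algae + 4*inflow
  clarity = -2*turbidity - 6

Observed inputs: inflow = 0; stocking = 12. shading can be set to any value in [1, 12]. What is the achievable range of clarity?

-222 to 130

Substituting into the zooplankton equation gives zooplankton = -2*shading + 18.
So algae = 4*shading - 31.
Substituting into the turbidity equation gives turbidity = -16*shading + 124.
Substituting into the clarity equation gives clarity = 32*shading - 254.
Linear in shading, so extremes are at the endpoints: shading = 1 gives clarity = -222; shading = 12 gives clarity = 130.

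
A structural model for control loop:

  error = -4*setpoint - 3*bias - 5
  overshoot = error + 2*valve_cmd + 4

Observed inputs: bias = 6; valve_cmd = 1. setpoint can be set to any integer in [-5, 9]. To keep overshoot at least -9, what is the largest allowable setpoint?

Substituting into the error equation gives error = -4*setpoint - 23.
Substituting into the overshoot equation gives overshoot = -4*setpoint - 17.
Require -4*setpoint - 17 ≥ -9, so setpoint ≤ -2.
The largest integer in [-5, 9] satisfying this is -2.

setpoint = -2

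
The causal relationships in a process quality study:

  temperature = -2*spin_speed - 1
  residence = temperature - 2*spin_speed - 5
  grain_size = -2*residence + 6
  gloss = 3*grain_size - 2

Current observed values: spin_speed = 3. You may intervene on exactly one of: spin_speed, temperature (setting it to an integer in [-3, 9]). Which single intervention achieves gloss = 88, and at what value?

set temperature = -1

Intervening on spin_speed: gloss = 24*spin_speed + 52. Reaching 88 requires spin_speed = 3/2, not an integer.
Intervening on temperature: with other inputs at their observed values, gloss = -6*temperature + 82. Solving for 88 gives temperature = -1, within [-3, 9].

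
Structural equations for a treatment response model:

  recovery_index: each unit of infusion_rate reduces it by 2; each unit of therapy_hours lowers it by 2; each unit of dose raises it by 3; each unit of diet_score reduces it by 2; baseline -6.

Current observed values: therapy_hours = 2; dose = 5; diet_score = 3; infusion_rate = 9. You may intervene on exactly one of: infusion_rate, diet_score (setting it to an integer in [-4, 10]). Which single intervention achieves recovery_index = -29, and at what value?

set diet_score = 8

Intervening on infusion_rate: recovery_index = -2*infusion_rate - 1. Reaching -29 requires infusion_rate = 14, outside [-4, 10].
Intervening on diet_score: with other inputs at their observed values, recovery_index = -2*diet_score - 13. Solving for -29 gives diet_score = 8, within [-4, 10].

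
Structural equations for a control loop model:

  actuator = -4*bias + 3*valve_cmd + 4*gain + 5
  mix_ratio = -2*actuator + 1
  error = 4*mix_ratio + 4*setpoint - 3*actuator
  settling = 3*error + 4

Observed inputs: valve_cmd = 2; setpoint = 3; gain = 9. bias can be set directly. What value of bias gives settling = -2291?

bias = -6

Substituting into the actuator equation gives actuator = -4*bias + 47.
This gives mix_ratio = 8*bias - 93.
error becomes 44*bias - 501.
Substituting into the settling equation gives settling = 132*bias - 1499.
Solve 132*bias - 1499 = -2291: bias = (-2291 + 1499) / 132 = -6.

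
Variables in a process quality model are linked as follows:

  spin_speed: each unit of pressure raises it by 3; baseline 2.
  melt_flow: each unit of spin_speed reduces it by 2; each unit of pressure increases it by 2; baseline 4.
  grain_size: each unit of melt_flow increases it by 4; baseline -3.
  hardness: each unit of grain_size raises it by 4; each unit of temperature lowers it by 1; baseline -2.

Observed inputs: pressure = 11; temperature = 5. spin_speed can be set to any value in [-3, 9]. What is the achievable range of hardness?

109 to 493

Intervening on spin_speed fixes its value directly, overriding its dependence on pressure.
Substituting into the melt_flow equation gives melt_flow = -2*spin_speed + 26.
Substituting into the grain_size equation gives grain_size = -8*spin_speed + 101.
hardness becomes -32*spin_speed + 397.
Linear in spin_speed, so extremes are at the endpoints: spin_speed = -3 gives hardness = 493; spin_speed = 9 gives hardness = 109.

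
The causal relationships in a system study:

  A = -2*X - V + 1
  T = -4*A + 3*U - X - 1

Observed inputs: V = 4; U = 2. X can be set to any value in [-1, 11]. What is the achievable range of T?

10 to 94

Substituting into the A equation gives A = -2*X - 3.
Substituting into the T equation gives T = 7*X + 17.
Linear in X, so extremes are at the endpoints: X = -1 gives T = 10; X = 11 gives T = 94.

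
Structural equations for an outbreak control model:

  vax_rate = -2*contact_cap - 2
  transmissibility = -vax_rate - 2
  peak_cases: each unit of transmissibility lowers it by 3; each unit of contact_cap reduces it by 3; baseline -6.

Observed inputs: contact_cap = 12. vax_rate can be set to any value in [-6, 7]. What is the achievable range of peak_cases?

Intervening on vax_rate fixes its value directly, overriding its dependence on contact_cap.
Substituting into the peak_cases equation gives peak_cases = 3*vax_rate - 36.
Linear in vax_rate, so extremes are at the endpoints: vax_rate = -6 gives peak_cases = -54; vax_rate = 7 gives peak_cases = -15.

-54 to -15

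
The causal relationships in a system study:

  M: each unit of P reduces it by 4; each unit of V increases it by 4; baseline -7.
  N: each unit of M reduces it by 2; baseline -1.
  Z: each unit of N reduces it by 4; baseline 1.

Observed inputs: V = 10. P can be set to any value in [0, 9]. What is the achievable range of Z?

-19 to 269

Substituting into the M equation gives M = -4*P + 33.
This gives N = 8*P - 67.
Substituting into the Z equation gives Z = -32*P + 269.
Linear in P, so extremes are at the endpoints: P = 0 gives Z = 269; P = 9 gives Z = -19.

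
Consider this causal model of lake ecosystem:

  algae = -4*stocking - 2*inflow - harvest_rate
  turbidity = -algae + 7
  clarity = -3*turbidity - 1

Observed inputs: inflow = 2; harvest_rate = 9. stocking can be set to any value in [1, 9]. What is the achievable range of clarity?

-169 to -73

Substituting into the algae equation gives algae = -4*stocking - 13.
So turbidity = 4*stocking + 20.
Substituting into the clarity equation gives clarity = -12*stocking - 61.
Linear in stocking, so extremes are at the endpoints: stocking = 1 gives clarity = -73; stocking = 9 gives clarity = -169.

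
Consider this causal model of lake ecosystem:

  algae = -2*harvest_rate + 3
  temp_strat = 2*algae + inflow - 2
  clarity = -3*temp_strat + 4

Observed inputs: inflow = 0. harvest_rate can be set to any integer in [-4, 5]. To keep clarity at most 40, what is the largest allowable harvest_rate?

harvest_rate = 4

Substituting into the temp_strat equation gives temp_strat = -4*harvest_rate + 4.
Substituting into the clarity equation gives clarity = 12*harvest_rate - 8.
Require 12*harvest_rate - 8 ≤ 40, so harvest_rate ≤ 4.
The largest integer in [-4, 5] satisfying this is 4.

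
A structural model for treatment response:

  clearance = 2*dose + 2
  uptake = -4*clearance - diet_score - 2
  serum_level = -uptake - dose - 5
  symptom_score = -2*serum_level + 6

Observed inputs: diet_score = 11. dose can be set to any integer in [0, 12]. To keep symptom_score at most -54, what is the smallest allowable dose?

dose = 2

Substituting into the uptake equation gives uptake = -8*dose - 21.
So serum_level = 7*dose + 16.
This gives symptom_score = -14*dose - 26.
Require -14*dose - 26 ≤ -54, so dose ≥ 2.
The smallest integer in [0, 12] satisfying this is 2.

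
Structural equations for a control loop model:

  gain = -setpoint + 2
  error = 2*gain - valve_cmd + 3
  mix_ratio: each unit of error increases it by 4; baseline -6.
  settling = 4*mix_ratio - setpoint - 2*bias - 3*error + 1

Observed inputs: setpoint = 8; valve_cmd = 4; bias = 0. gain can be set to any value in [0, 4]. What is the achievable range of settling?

-44 to 60

Intervening on gain fixes its value directly, overriding its dependence on setpoint.
Substituting into the error equation gives error = 2*gain - 1.
This gives mix_ratio = 8*gain - 10.
Substituting into the settling equation gives settling = 26*gain - 44.
Linear in gain, so extremes are at the endpoints: gain = 0 gives settling = -44; gain = 4 gives settling = 60.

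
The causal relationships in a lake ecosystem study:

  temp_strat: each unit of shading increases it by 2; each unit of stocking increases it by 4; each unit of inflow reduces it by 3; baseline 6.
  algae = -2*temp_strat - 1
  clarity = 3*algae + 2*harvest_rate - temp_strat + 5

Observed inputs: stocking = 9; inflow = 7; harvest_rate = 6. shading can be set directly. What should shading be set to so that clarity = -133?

Substituting into the temp_strat equation gives temp_strat = 2*shading + 21.
So algae = -4*shading - 43.
Substituting into the clarity equation gives clarity = -14*shading - 133.
Solve -14*shading - 133 = -133: shading = (-133 + 133) / -14 = 0.

shading = 0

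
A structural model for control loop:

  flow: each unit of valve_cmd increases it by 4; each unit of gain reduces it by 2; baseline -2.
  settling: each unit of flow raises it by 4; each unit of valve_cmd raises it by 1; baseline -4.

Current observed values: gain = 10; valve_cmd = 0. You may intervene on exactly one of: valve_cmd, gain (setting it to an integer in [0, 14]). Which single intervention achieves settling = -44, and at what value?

Intervening on valve_cmd: settling = 17*valve_cmd - 92. Reaching -44 requires valve_cmd = 48/17, not an integer.
Intervening on gain: with other inputs at their observed values, settling = -8*gain - 12. Solving for -44 gives gain = 4, within [0, 14].

set gain = 4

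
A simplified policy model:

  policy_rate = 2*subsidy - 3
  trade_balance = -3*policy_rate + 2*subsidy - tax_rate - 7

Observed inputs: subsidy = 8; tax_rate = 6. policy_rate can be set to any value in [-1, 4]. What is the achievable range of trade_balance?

Intervening on policy_rate fixes its value directly, overriding its dependence on subsidy.
Substituting into the trade_balance equation gives trade_balance = -3*policy_rate + 3.
Linear in policy_rate, so extremes are at the endpoints: policy_rate = -1 gives trade_balance = 6; policy_rate = 4 gives trade_balance = -9.

-9 to 6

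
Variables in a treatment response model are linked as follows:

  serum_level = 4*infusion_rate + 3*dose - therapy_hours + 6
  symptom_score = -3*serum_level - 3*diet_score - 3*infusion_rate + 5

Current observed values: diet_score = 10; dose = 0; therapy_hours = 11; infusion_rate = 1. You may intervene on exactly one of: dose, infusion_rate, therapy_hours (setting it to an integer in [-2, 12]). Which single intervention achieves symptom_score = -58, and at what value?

Intervening on dose: symptom_score = -9*dose - 25. Reaching -58 requires dose = 11/3, not an integer.
Intervening on infusion_rate: symptom_score = -15*infusion_rate - 10. Reaching -58 requires infusion_rate = 16/5, not an integer.
Intervening on therapy_hours: with other inputs at their observed values, symptom_score = 3*therapy_hours - 58. Solving for -58 gives therapy_hours = 0, within [-2, 12].

set therapy_hours = 0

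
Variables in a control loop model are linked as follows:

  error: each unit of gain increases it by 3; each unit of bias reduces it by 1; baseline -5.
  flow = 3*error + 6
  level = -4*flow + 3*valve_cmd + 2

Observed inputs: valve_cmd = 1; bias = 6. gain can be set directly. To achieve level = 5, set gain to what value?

gain = 3

Substituting into the error equation gives error = 3*gain - 11.
So flow = 9*gain - 27.
level becomes -36*gain + 113.
Solve -36*gain + 113 = 5: gain = (5 - 113) / -36 = 3.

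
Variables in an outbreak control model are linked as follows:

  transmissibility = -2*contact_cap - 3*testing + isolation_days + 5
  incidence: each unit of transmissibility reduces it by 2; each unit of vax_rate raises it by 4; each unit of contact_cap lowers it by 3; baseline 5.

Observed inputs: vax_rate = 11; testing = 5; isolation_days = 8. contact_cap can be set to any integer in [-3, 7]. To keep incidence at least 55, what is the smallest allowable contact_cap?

Substituting into the transmissibility equation gives transmissibility = -2*contact_cap - 2.
So incidence = contact_cap + 53.
Require contact_cap + 53 ≥ 55, so contact_cap ≥ 2.
The smallest integer in [-3, 7] satisfying this is 2.

contact_cap = 2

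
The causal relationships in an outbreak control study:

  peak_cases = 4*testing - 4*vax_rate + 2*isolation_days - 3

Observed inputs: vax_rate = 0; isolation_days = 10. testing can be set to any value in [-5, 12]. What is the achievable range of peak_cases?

Substituting into the peak_cases equation gives peak_cases = 4*testing + 17.
Linear in testing, so extremes are at the endpoints: testing = -5 gives peak_cases = -3; testing = 12 gives peak_cases = 65.

-3 to 65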